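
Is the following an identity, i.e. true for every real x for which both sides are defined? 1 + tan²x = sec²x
Yes, this is an identity.

Claim: 1 + tan²x = sec²x.
Reasoning: Start from sin²x + cos²x = 1 and divide every term by cos²x (allowed wherever tan x and sec x are defined): tan²x + 1 = 1/cos²x = sec²x.
So the two sides agree for every real x for which both sides are defined.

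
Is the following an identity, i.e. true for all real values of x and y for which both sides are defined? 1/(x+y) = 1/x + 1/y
Claim: 1/(x+y) = 1/x + 1/y.
Test a specific point where both sides are defined: x = 1/2, y = 1/2.
LHS = 1/(x+y) ≈ 1.0000
RHS = 1/x + 1/y ≈ 4.0000
Since 1.0000 ≠ 4.0000, the equation fails at this point, so it cannot hold for all real values of x and y for which both sides are defined.
1/x + 1/y = (x+y)/(xy), which is not 1/(x+y).

Conclusion: No, this is NOT an identity.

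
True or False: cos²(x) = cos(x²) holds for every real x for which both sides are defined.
False.

Claim: cos²(x) = cos(x²).
Test a specific point where both sides are defined: x = 3π/4.
LHS = cos²(x) ≈ 0.5000
RHS = cos(x²) ≈ 0.7442
Since 0.5000 ≠ 0.7442, the equation fails at this point, so it cannot hold for every real x for which both sides are defined.
cos²(x) means (cos x)², squaring the output; cos(x²) squares the input. These are different functions.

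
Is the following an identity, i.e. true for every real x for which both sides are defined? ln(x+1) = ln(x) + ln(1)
Claim: ln(x+1) = ln(x) + ln(1).
Test a specific point where both sides are defined: x = 3.
LHS = ln(x+1) ≈ 1.3863
RHS = ln(x) + ln(1) ≈ 1.0986
Since 1.3863 ≠ 1.0986, the equation fails at this point, so it cannot hold for every real x for which both sides are defined.
ln(1) = 0, so the right side is just ln(x), which differs from ln(x+1).

Conclusion: No, this is NOT an identity.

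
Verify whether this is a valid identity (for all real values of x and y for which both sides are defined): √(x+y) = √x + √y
Claim: √(x+y) = √x + √y.
Test a specific point where both sides are defined: x = 5, y = 3/2.
LHS = √(x+y) ≈ 2.5495
RHS = √x + √y ≈ 3.4608
Since 2.5495 ≠ 3.4608, the equation fails at this point, so it cannot hold for all real values of x and y for which both sides are defined.
Squaring the right side gives x + 2√(xy) + y, not x + y.

Conclusion: No, this is NOT an identity.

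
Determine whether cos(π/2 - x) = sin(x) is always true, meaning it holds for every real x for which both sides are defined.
Claim: cos(π/2 - x) = sin(x).
Reasoning: Use cos(u - v) = cos(u)cos(v) + sin(u)sin(v) with u = π/2, v = x: cos(π/2)cos(x) + sin(π/2)sin(x) = 0·cos(x) + 1·sin(x) = sin(x).
So the two sides agree for every real x for which both sides are defined.

Conclusion: Yes, this is an identity.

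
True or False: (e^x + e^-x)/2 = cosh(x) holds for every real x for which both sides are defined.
True.

Claim: (e^x + e^-x)/2 = cosh(x).
Reasoning: This is exactly the definition of the hyperbolic cosine: cosh(x) := (e^x + e^-x)/2.
So the two sides agree for every real x for which both sides are defined.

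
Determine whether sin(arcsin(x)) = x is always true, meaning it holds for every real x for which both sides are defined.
Yes, this is an identity.

Claim: sin(arcsin(x)) = x.
Reasoning: For -1 ≤ x ≤ 1 (where arcsin is defined), arcsin(x) is by definition an angle whose sine equals x. Taking the sine of that angle returns x. (Note the other order, arcsin(sin x) = x, is NOT an identity.)
So the two sides agree for every real x for which both sides are defined.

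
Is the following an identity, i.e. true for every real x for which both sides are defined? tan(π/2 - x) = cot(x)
Yes, this is an identity.

Claim: tan(π/2 - x) = cot(x).
Reasoning: tan(π/2 - x) = sin(π/2 - x)/cos(π/2 - x) = cos(x)/sin(x) = cot(x), using the cofunction identities sin(π/2 - x) = cos(x) and cos(π/2 - x) = sin(x).
So the two sides agree for every real x for which both sides are defined.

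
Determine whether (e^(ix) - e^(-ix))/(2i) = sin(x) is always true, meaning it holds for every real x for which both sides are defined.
Claim: (e^(ix) - e^(-ix))/(2i) = sin(x).
Reasoning: By Euler's formula e^(ix) = cos(x) + i·sin(x) and e^(-ix) = cos(x) - i·sin(x). Subtracting cancels the cosine terms: e^(ix) - e^(-ix) = 2i·sin(x); divide by 2i.
So the two sides agree for every real x for which both sides are defined.

Conclusion: Yes, this is an identity.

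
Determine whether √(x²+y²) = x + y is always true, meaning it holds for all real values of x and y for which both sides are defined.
No, this is NOT an identity.

Claim: √(x²+y²) = x + y.
Test a specific point where both sides are defined: x = 2, y = -2.
LHS = √(x²+y²) ≈ 2.8284
RHS = x + y ≈ 0.0000
Since 2.8284 ≠ 0.0000, the equation fails at this point, so it cannot hold for all real values of x and y for which both sides are defined.
(x+y)² = x² + 2xy + y², not x² + y², so the square root does not split this way.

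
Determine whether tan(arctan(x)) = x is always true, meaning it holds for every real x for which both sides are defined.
Claim: tan(arctan(x)) = x.
Reasoning: For every real x, arctan(x) is by definition the angle in (-π/2, π/2) whose tangent equals x. Taking the tangent of that angle returns x.
So the two sides agree for every real x for which both sides are defined.

Conclusion: Yes, this is an identity.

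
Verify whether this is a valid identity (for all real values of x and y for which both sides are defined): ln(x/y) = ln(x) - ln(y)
Yes, this is an identity.

Claim: ln(x/y) = ln(x) - ln(y).
Reasoning: Both sides are simultaneously defined only when x, y > 0. Write x = e^p, y = e^q. Then x/y = e^(p-q), so ln(x/y) = p - q = ln(x) - ln(y).
So the two sides agree for all real values of x and y for which both sides are defined.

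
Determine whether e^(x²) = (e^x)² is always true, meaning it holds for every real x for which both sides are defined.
No, this is NOT an identity.

Claim: e^(x²) = (e^x)².
Test a specific point where both sides are defined: x = -1.
LHS = e^(x²) ≈ 2.7183
RHS = (e^x)² ≈ 0.1353
Since 2.7183 ≠ 0.1353, the equation fails at this point, so it cannot hold for every real x for which both sides are defined.
(e^x)² = e^(2x), and 2x ≠ x² in general.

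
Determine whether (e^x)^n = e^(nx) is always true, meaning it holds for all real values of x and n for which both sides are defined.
Yes, this is an identity.

Claim: (e^x)^n = e^(nx).
Reasoning: e^x is a positive real number, and for a positive base B and real exponent n, B^n = e^(n·ln B). With B = e^x, ln B = x, so (e^x)^n = e^(n·x).
So the two sides agree for all real values of x and n for which both sides are defined.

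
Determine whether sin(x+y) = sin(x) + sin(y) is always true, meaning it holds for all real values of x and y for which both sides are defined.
No, this is NOT an identity.

Claim: sin(x+y) = sin(x) + sin(y).
Test a specific point where both sides are defined: x = -π/6, y = -π/3.
LHS = sin(x+y) ≈ -1.0000
RHS = sin(x) + sin(y) ≈ -1.3660
Since -1.0000 ≠ -1.3660, the equation fails at this point, so it cannot hold for all real values of x and y for which both sides are defined.
The correct expansion is sin(x+y) = sin(x)cos(y) + cos(x)sin(y); sine is not additive.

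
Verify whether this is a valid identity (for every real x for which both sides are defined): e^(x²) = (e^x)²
No, this is NOT an identity.

Claim: e^(x²) = (e^x)².
Test a specific point where both sides are defined: x = -2.
LHS = e^(x²) ≈ 54.5982
RHS = (e^x)² ≈ 0.0183
Since 54.5982 ≠ 0.0183, the equation fails at this point, so it cannot hold for every real x for which both sides are defined.
(e^x)² = e^(2x), and 2x ≠ x² in general.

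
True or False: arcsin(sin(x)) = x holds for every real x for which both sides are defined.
Claim: arcsin(sin(x)) = x.
Test a specific point where both sides are defined: x = π.
LHS = arcsin(sin(x)) ≈ 0.0000
RHS = x ≈ 3.1416
Since 0.0000 ≠ 3.1416, the equation fails at this point, so it cannot hold for every real x for which both sides are defined.
arcsin only returns values in [-π/2, π/2], so arcsin(sin(x)) = x holds only for x in that interval, not for all real x.

Conclusion: False.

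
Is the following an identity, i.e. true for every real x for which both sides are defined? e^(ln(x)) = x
Yes, this is an identity.

Claim: e^(ln(x)) = x.
Reasoning: For x > 0, ln(x) is by definition the exponent p such that e^p = x. Raising e to that exponent therefore returns x: e^(ln x) = x.
So the two sides agree for every real x for which both sides are defined.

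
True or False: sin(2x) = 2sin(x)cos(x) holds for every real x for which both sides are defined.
Claim: sin(2x) = 2sin(x)cos(x).
Reasoning: Put y = x in the addition formula sin(x+y) = sin(x)cos(y) + cos(x)sin(y): sin(2x) = sin(x)cos(x) + cos(x)sin(x) = 2sin(x)cos(x).
So the two sides agree for every real x for which both sides are defined.

Conclusion: True.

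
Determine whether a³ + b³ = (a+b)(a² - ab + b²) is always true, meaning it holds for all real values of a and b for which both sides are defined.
Yes, this is an identity.

Claim: a³ + b³ = (a+b)(a² - ab + b²).
Reasoning: Expand the right side: (a+b)(a² - ab + b²) = a³ - a²b + ab² + a²b - ab² + b³ = a³ + b³ (the middle terms cancel in pairs).
So the two sides agree for all real values of a and b for which both sides are defined.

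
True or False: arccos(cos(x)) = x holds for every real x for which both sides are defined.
False.

Claim: arccos(cos(x)) = x.
Test a specific point where both sides are defined: x = -π/2.
LHS = arccos(cos(x)) ≈ 1.5708
RHS = x ≈ -1.5708
Since 1.5708 ≠ -1.5708, the equation fails at this point, so it cannot hold for every real x for which both sides are defined.
arccos only returns values in [0, π], so arccos(cos(x)) = x holds only for x in that interval, not for all real x.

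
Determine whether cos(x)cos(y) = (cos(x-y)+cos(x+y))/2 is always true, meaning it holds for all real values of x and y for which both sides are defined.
Claim: cos(x)cos(y) = (cos(x-y)+cos(x+y))/2.
Reasoning: cos(x-y) = cos(x)cos(y) + sin(x)sin(y) and cos(x+y) = cos(x)cos(y) - sin(x)sin(y). Adding, cos(x-y) + cos(x+y) = 2cos(x)cos(y); divide by 2.
So the two sides agree for all real values of x and y for which both sides are defined.

Conclusion: Yes, this is an identity.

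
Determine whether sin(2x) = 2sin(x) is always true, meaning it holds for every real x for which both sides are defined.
No, this is NOT an identity.

Claim: sin(2x) = 2sin(x).
Test a specific point where both sides are defined: x = π/4.
LHS = sin(2x) ≈ 1.0000
RHS = 2sin(x) ≈ 1.4142
Since 1.0000 ≠ 1.4142, the equation fails at this point, so it cannot hold for every real x for which both sides are defined.
The correct double-angle formula is sin(2x) = 2sin(x)cos(x).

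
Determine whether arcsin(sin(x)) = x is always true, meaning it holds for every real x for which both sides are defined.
No, this is NOT an identity.

Claim: arcsin(sin(x)) = x.
Test a specific point where both sides are defined: x = 3π/4.
LHS = arcsin(sin(x)) ≈ 0.7854
RHS = x ≈ 2.3562
Since 0.7854 ≠ 2.3562, the equation fails at this point, so it cannot hold for every real x for which both sides are defined.
arcsin only returns values in [-π/2, π/2], so arcsin(sin(x)) = x holds only for x in that interval, not for all real x.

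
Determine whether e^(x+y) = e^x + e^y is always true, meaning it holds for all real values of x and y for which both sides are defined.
No, this is NOT an identity.

Claim: e^(x+y) = e^x + e^y.
Test a specific point where both sides are defined: x = 1, y = 3.
LHS = e^(x+y) ≈ 54.5982
RHS = e^x + e^y ≈ 22.8038
Since 54.5982 ≠ 22.8038, the equation fails at this point, so it cannot hold for all real values of x and y for which both sides are defined.
The correct rule is e^(x+y) = e^x · e^y (a product, not a sum).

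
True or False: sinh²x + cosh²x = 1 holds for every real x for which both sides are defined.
False.

Claim: sinh²x + cosh²x = 1.
Test a specific point where both sides are defined: x = 1.
LHS = sinh²x + cosh²x ≈ 3.7622
RHS = 1 ≈ 1.0000
Since 3.7622 ≠ 1.0000, the equation fails at this point, so it cannot hold for every real x for which both sides are defined.
The correct hyperbolic identity is cosh²x - sinh²x = 1 (a difference); the sum sinh²x + cosh²x equals cosh(2x).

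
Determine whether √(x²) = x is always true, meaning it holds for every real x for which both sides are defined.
Claim: √(x²) = x.
Test a specific point where both sides are defined: x = -3.
LHS = √(x²) ≈ 3.0000
RHS = x ≈ -3.0000
Since 3.0000 ≠ -3.0000, the equation fails at this point, so it cannot hold for every real x for which both sides are defined.
√(x²) = |x|, which differs from x whenever x < 0 (both sides are defined for every real x).

Conclusion: No, this is NOT an identity.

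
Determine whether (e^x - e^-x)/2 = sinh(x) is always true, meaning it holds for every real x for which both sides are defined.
Yes, this is an identity.

Claim: (e^x - e^-x)/2 = sinh(x).
Reasoning: This is exactly the definition of the hyperbolic sine: sinh(x) := (e^x - e^-x)/2.
So the two sides agree for every real x for which both sides are defined.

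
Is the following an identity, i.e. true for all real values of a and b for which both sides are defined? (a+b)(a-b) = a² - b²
Claim: (a+b)(a-b) = a² - b².
Reasoning: Expand: (a+b)(a-b) = a² - ab + ba - b² = a² - b² (the cross terms cancel).
So the two sides agree for all real values of a and b for which both sides are defined.

Conclusion: Yes, this is an identity.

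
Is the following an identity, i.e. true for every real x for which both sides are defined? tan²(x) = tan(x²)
No, this is NOT an identity.

Claim: tan²(x) = tan(x²).
Test a specific point where both sides are defined: x = -π/4.
LHS = tan²(x) ≈ 1.0000
RHS = tan(x²) ≈ 0.7092
Since 1.0000 ≠ 0.7092, the equation fails at this point, so it cannot hold for every real x for which both sides are defined.
tan²(x) means (tan x)², squaring the output; tan(x²) squares the input. These are different functions.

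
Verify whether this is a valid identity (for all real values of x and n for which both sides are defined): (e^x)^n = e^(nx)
Yes, this is an identity.

Claim: (e^x)^n = e^(nx).
Reasoning: e^x is a positive real number, and for a positive base B and real exponent n, B^n = e^(n·ln B). With B = e^x, ln B = x, so (e^x)^n = e^(n·x).
So the two sides agree for all real values of x and n for which both sides are defined.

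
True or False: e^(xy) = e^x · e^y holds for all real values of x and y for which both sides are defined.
Claim: e^(xy) = e^x · e^y.
Test a specific point where both sides are defined: x = 3/2, y = -1.
LHS = e^(xy) ≈ 0.2231
RHS = e^x · e^y ≈ 1.6487
Since 0.2231 ≠ 1.6487, the equation fails at this point, so it cannot hold for all real values of x and y for which both sides are defined.
e^x · e^y = e^(x+y), not e^(xy).

Conclusion: False.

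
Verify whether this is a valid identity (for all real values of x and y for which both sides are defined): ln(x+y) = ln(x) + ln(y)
Claim: ln(x+y) = ln(x) + ln(y).
Test a specific point where both sides are defined: x = 3, y = 4.
LHS = ln(x+y) ≈ 1.9459
RHS = ln(x) + ln(y) ≈ 2.4849
Since 1.9459 ≠ 2.4849, the equation fails at this point, so it cannot hold for all real values of x and y for which both sides are defined.
ln(x) + ln(y) = ln(xy), not ln(x+y).

Conclusion: No, this is NOT an identity.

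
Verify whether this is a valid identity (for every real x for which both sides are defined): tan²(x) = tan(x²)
Claim: tan²(x) = tan(x²).
Test a specific point where both sides are defined: x = -π/4.
LHS = tan²(x) ≈ 1.0000
RHS = tan(x²) ≈ 0.7092
Since 1.0000 ≠ 0.7092, the equation fails at this point, so it cannot hold for every real x for which both sides are defined.
tan²(x) means (tan x)², squaring the output; tan(x²) squares the input. These are different functions.

Conclusion: No, this is NOT an identity.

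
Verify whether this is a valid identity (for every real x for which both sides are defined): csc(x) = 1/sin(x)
Claim: csc(x) = 1/sin(x).
Reasoning: csc(x) is by definition the reciprocal of sin(x), wherever sin(x) ≠ 0.
So the two sides agree for every real x for which both sides are defined.

Conclusion: Yes, this is an identity.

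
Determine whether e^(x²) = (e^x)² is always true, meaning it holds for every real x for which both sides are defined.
No, this is NOT an identity.

Claim: e^(x²) = (e^x)².
Test a specific point where both sides are defined: x = 1/2.
LHS = e^(x²) ≈ 1.2840
RHS = (e^x)² ≈ 2.7183
Since 1.2840 ≠ 2.7183, the equation fails at this point, so it cannot hold for every real x for which both sides are defined.
(e^x)² = e^(2x), and 2x ≠ x² in general.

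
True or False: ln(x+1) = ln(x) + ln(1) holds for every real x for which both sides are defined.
Claim: ln(x+1) = ln(x) + ln(1).
Test a specific point where both sides are defined: x = 2.
LHS = ln(x+1) ≈ 1.0986
RHS = ln(x) + ln(1) ≈ 0.6931
Since 1.0986 ≠ 0.6931, the equation fails at this point, so it cannot hold for every real x for which both sides are defined.
ln(1) = 0, so the right side is just ln(x), which differs from ln(x+1).

Conclusion: False.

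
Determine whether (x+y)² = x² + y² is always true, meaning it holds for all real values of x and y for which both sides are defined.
Claim: (x+y)² = x² + y².
Test a specific point where both sides are defined: x = 3, y = 3.
LHS = (x+y)² ≈ 36.0000
RHS = x² + y² ≈ 18.0000
Since 36.0000 ≠ 18.0000, the equation fails at this point, so it cannot hold for all real values of x and y for which both sides are defined.
The correct expansion is (x+y)² = x² + 2xy + y²; the cross term 2xy is missing.

Conclusion: No, this is NOT an identity.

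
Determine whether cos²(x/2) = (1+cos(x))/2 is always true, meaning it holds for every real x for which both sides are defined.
Yes, this is an identity.

Claim: cos²(x/2) = (1+cos(x))/2.
Reasoning: Use cos(2θ) = 2cos²θ - 1 with θ = x/2: cos(x) = 2cos²(x/2) - 1. Solving for cos²(x/2) gives (1 + cos(x))/2.
So the two sides agree for every real x for which both sides are defined.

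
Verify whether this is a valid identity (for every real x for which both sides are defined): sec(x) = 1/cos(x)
Claim: sec(x) = 1/cos(x).
Reasoning: sec(x) is by definition the reciprocal of cos(x), wherever cos(x) ≠ 0.
So the two sides agree for every real x for which both sides are defined.

Conclusion: Yes, this is an identity.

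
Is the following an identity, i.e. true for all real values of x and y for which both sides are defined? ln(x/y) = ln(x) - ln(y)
Yes, this is an identity.

Claim: ln(x/y) = ln(x) - ln(y).
Reasoning: Both sides are simultaneously defined only when x, y > 0. Write x = e^p, y = e^q. Then x/y = e^(p-q), so ln(x/y) = p - q = ln(x) - ln(y).
So the two sides agree for all real values of x and y for which both sides are defined.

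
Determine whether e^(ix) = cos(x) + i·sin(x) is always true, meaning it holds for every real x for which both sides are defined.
Yes, this is an identity.

Claim: e^(ix) = cos(x) + i·sin(x).
Reasoning: Euler's formula. Expand e^(ix) = Σ (ix)^k / k!. Since i² = -1, the even-k terms are Σ (-1)^m x^(2m)/(2m)! = cos(x) and the odd-k terms are i · Σ (-1)^m x^(2m+1)/(2m+1)! = i·sin(x).
So the two sides agree for every real x for which both sides are defined.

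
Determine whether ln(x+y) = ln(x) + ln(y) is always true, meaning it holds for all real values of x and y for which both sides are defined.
Claim: ln(x+y) = ln(x) + ln(y).
Test a specific point where both sides are defined: x = 3, y = 1.
LHS = ln(x+y) ≈ 1.3863
RHS = ln(x) + ln(y) ≈ 1.0986
Since 1.3863 ≠ 1.0986, the equation fails at this point, so it cannot hold for all real values of x and y for which both sides are defined.
ln(x) + ln(y) = ln(xy), not ln(x+y).

Conclusion: No, this is NOT an identity.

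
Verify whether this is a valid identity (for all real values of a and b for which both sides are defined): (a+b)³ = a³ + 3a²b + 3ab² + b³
Yes, this is an identity.

Claim: (a+b)³ = a³ + 3a²b + 3ab² + b³.
Reasoning: (a+b)³ = (a+b)(a+b)² = (a+b)(a² + 2ab + b²) = a³ + 2a²b + ab² + a²b + 2ab² + b³ = a³ + 3a²b + 3ab² + b³.
So the two sides agree for all real values of a and b for which both sides are defined.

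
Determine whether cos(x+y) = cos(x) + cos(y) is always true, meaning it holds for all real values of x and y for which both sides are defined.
Claim: cos(x+y) = cos(x) + cos(y).
Test a specific point where both sides are defined: x = -π/6, y = -π/6.
LHS = cos(x+y) ≈ 0.5000
RHS = cos(x) + cos(y) ≈ 1.7321
Since 0.5000 ≠ 1.7321, the equation fails at this point, so it cannot hold for all real values of x and y for which both sides are defined.
The correct expansion is cos(x+y) = cos(x)cos(y) - sin(x)sin(y); cosine is not additive.

Conclusion: No, this is NOT an identity.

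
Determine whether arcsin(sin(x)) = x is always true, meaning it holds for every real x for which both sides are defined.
Claim: arcsin(sin(x)) = x.
Test a specific point where both sides are defined: x = 2π/3.
LHS = arcsin(sin(x)) ≈ 1.0472
RHS = x ≈ 2.0944
Since 1.0472 ≠ 2.0944, the equation fails at this point, so it cannot hold for every real x for which both sides are defined.
arcsin only returns values in [-π/2, π/2], so arcsin(sin(x)) = x holds only for x in that interval, not for all real x.

Conclusion: No, this is NOT an identity.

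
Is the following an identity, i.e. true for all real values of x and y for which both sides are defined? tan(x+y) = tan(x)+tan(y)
Claim: tan(x+y) = tan(x)+tan(y).
Test a specific point where both sides are defined: x = 2π/3, y = 3π/4.
LHS = tan(x+y) ≈ 3.7321
RHS = tan(x)+tan(y) ≈ -2.7321
Since 3.7321 ≠ -2.7321, the equation fails at this point, so it cannot hold for all real values of x and y for which both sides are defined.
The correct formula is tan(x+y) = (tan(x) + tan(y))/(1 - tan(x)tan(y)).

Conclusion: No, this is NOT an identity.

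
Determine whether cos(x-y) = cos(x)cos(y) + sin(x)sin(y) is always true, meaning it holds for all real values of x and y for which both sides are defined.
Claim: cos(x-y) = cos(x)cos(y) + sin(x)sin(y).
Reasoning: Replace y by -y in cos(x+y) = cos(x)cos(y) - sin(x)sin(y) and use cos(-y) = cos(y), sin(-y) = -sin(y): cos(x-y) = cos(x)cos(y) + sin(x)sin(y).
So the two sides agree for all real values of x and y for which both sides are defined.

Conclusion: Yes, this is an identity.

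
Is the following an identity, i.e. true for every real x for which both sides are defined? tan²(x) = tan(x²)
Claim: tan²(x) = tan(x²).
Test a specific point where both sides are defined: x = -π/6.
LHS = tan²(x) ≈ 0.3333
RHS = tan(x²) ≈ 0.2812
Since 0.3333 ≠ 0.2812, the equation fails at this point, so it cannot hold for every real x for which both sides are defined.
tan²(x) means (tan x)², squaring the output; tan(x²) squares the input. These are different functions.

Conclusion: No, this is NOT an identity.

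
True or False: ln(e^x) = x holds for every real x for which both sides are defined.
True.

Claim: ln(e^x) = x.
Reasoning: ln is the inverse of the exponential: ln(e^x) asks for the exponent p with e^p = e^x, and since e^p is one-to-one that exponent is p = x.
So the two sides agree for every real x for which both sides are defined.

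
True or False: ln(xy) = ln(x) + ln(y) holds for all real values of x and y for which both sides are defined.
Claim: ln(xy) = ln(x) + ln(y).
Reasoning: Both sides are simultaneously defined only when x, y > 0. Write x = e^p, y = e^q (p = ln x, q = ln y). Then xy = e^p · e^q = e^(p+q), so ln(xy) = p + q = ln(x) + ln(y).
So the two sides agree for all real values of x and y for which both sides are defined.

Conclusion: True.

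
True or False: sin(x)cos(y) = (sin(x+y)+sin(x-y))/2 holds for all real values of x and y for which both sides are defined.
Claim: sin(x)cos(y) = (sin(x+y)+sin(x-y))/2.
Reasoning: sin(x+y) = sin(x)cos(y) + cos(x)sin(y) and sin(x-y) = sin(x)cos(y) - cos(x)sin(y). Adding, sin(x+y) + sin(x-y) = 2sin(x)cos(y); divide by 2.
So the two sides agree for all real values of x and y for which both sides are defined.

Conclusion: True.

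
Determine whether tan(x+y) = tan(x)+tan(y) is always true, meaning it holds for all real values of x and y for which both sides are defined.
No, this is NOT an identity.

Claim: tan(x+y) = tan(x)+tan(y).
Test a specific point where both sides are defined: x = π/6, y = π/6.
LHS = tan(x+y) ≈ 1.7321
RHS = tan(x)+tan(y) ≈ 1.1547
Since 1.7321 ≠ 1.1547, the equation fails at this point, so it cannot hold for all real values of x and y for which both sides are defined.
The correct formula is tan(x+y) = (tan(x) + tan(y))/(1 - tan(x)tan(y)).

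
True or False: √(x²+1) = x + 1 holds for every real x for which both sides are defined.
Claim: √(x²+1) = x + 1.
Test a specific point where both sides are defined: x = 1.
LHS = √(x²+1) ≈ 1.4142
RHS = x + 1 ≈ 2.0000
Since 1.4142 ≠ 2.0000, the equation fails at this point, so it cannot hold for every real x for which both sides are defined.
(x+1)² = x² + 2x + 1 ≠ x² + 1 unless x = 0.

Conclusion: False.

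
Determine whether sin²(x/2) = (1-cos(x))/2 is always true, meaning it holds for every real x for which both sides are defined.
Claim: sin²(x/2) = (1-cos(x))/2.
Reasoning: Use cos(2θ) = 1 - 2sin²θ with θ = x/2: cos(x) = 1 - 2sin²(x/2). Solving for sin²(x/2) gives (1 - cos(x))/2.
So the two sides agree for every real x for which both sides are defined.

Conclusion: Yes, this is an identity.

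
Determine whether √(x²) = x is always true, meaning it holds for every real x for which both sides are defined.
Claim: √(x²) = x.
Test a specific point where both sides are defined: x = -1.
LHS = √(x²) ≈ 1.0000
RHS = x ≈ -1.0000
Since 1.0000 ≠ -1.0000, the equation fails at this point, so it cannot hold for every real x for which both sides are defined.
√(x²) = |x|, which differs from x whenever x < 0 (both sides are defined for every real x).

Conclusion: No, this is NOT an identity.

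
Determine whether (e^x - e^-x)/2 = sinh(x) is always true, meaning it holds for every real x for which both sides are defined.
Claim: (e^x - e^-x)/2 = sinh(x).
Reasoning: This is exactly the definition of the hyperbolic sine: sinh(x) := (e^x - e^-x)/2.
So the two sides agree for every real x for which both sides are defined.

Conclusion: Yes, this is an identity.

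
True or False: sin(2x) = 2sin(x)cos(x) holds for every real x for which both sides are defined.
True.

Claim: sin(2x) = 2sin(x)cos(x).
Reasoning: Put y = x in the addition formula sin(x+y) = sin(x)cos(y) + cos(x)sin(y): sin(2x) = sin(x)cos(x) + cos(x)sin(x) = 2sin(x)cos(x).
So the two sides agree for every real x for which both sides are defined.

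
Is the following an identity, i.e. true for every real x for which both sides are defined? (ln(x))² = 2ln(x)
No, this is NOT an identity.

Claim: (ln(x))² = 2ln(x).
Test a specific point where both sides are defined: x = 1/2.
LHS = (ln(x))² ≈ 0.4805
RHS = 2ln(x) ≈ -1.3863
Since 0.4805 ≠ -1.3863, the equation fails at this point, so it cannot hold for every real x for which both sides are defined.
2ln(x) equals ln(x²), which is not the same as (ln x)².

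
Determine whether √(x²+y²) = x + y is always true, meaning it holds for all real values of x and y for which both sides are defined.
Claim: √(x²+y²) = x + y.
Test a specific point where both sides are defined: x = 1, y = -3.
LHS = √(x²+y²) ≈ 3.1623
RHS = x + y ≈ -2.0000
Since 3.1623 ≠ -2.0000, the equation fails at this point, so it cannot hold for all real values of x and y for which both sides are defined.
(x+y)² = x² + 2xy + y², not x² + y², so the square root does not split this way.

Conclusion: No, this is NOT an identity.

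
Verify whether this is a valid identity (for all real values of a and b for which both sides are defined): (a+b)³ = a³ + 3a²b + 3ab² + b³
Claim: (a+b)³ = a³ + 3a²b + 3ab² + b³.
Reasoning: (a+b)³ = (a+b)(a+b)² = (a+b)(a² + 2ab + b²) = a³ + 2a²b + ab² + a²b + 2ab² + b³ = a³ + 3a²b + 3ab² + b³.
So the two sides agree for all real values of a and b for which both sides are defined.

Conclusion: Yes, this is an identity.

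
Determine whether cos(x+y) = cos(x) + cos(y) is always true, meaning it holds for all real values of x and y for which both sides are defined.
Claim: cos(x+y) = cos(x) + cos(y).
Test a specific point where both sides are defined: x = 2π/3, y = π.
LHS = cos(x+y) ≈ 0.5000
RHS = cos(x) + cos(y) ≈ -1.5000
Since 0.5000 ≠ -1.5000, the equation fails at this point, so it cannot hold for all real values of x and y for which both sides are defined.
The correct expansion is cos(x+y) = cos(x)cos(y) - sin(x)sin(y); cosine is not additive.

Conclusion: No, this is NOT an identity.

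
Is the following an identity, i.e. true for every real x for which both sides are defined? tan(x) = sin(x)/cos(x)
Claim: tan(x) = sin(x)/cos(x).
Reasoning: For an angle x whose terminal point on the unit circle is (cos x, sin x), tan(x) is defined as the ratio (second coordinate)/(first coordinate) = sin(x)/cos(x), wherever cos(x) ≠ 0.
So the two sides agree for every real x for which both sides are defined.

Conclusion: Yes, this is an identity.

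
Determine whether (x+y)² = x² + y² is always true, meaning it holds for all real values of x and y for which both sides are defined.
No, this is NOT an identity.

Claim: (x+y)² = x² + y².
Test a specific point where both sides are defined: x = 1, y = 3/2.
LHS = (x+y)² ≈ 6.2500
RHS = x² + y² ≈ 3.2500
Since 6.2500 ≠ 3.2500, the equation fails at this point, so it cannot hold for all real values of x and y for which both sides are defined.
The correct expansion is (x+y)² = x² + 2xy + y²; the cross term 2xy is missing.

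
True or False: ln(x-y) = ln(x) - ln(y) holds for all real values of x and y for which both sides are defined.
Claim: ln(x-y) = ln(x) - ln(y).
Test a specific point where both sides are defined: x = 4, y = 3/2.
LHS = ln(x-y) ≈ 0.9163
RHS = ln(x) - ln(y) ≈ 0.9808
Since 0.9163 ≠ 0.9808, the equation fails at this point, so it cannot hold for all real values of x and y for which both sides are defined.
ln(x) - ln(y) = ln(x/y), not ln(x-y).

Conclusion: False.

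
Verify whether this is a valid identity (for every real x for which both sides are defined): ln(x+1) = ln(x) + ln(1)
Claim: ln(x+1) = ln(x) + ln(1).
Test a specific point where both sides are defined: x = 5.
LHS = ln(x+1) ≈ 1.7918
RHS = ln(x) + ln(1) ≈ 1.6094
Since 1.7918 ≠ 1.6094, the equation fails at this point, so it cannot hold for every real x for which both sides are defined.
ln(1) = 0, so the right side is just ln(x), which differs from ln(x+1).

Conclusion: No, this is NOT an identity.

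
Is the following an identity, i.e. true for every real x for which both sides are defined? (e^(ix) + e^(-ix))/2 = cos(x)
Yes, this is an identity.

Claim: (e^(ix) + e^(-ix))/2 = cos(x).
Reasoning: By Euler's formula e^(ix) = cos(x) + i·sin(x) and e^(-ix) = cos(x) - i·sin(x). Adding cancels the sine terms: e^(ix) + e^(-ix) = 2cos(x); divide by 2.
So the two sides agree for every real x for which both sides are defined.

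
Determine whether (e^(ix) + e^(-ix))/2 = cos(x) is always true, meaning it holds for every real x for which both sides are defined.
Yes, this is an identity.

Claim: (e^(ix) + e^(-ix))/2 = cos(x).
Reasoning: By Euler's formula e^(ix) = cos(x) + i·sin(x) and e^(-ix) = cos(x) - i·sin(x). Adding cancels the sine terms: e^(ix) + e^(-ix) = 2cos(x); divide by 2.
So the two sides agree for every real x for which both sides are defined.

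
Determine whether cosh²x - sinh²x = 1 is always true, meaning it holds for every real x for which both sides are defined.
Claim: cosh²x - sinh²x = 1.
Reasoning: With cosh(x) = (e^x + e^-x)/2 and sinh(x) = (e^x - e^-x)/2: cosh²x = (e^(2x) + 2 + e^(-2x))/4 and sinh²x = (e^(2x) - 2 + e^(-2x))/4. Subtracting leaves 4/4 = 1.
So the two sides agree for every real x for which both sides are defined.

Conclusion: Yes, this is an identity.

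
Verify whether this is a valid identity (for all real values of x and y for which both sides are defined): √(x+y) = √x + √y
No, this is NOT an identity.

Claim: √(x+y) = √x + √y.
Test a specific point where both sides are defined: x = 3, y = 4.
LHS = √(x+y) ≈ 2.6458
RHS = √x + √y ≈ 3.7321
Since 2.6458 ≠ 3.7321, the equation fails at this point, so it cannot hold for all real values of x and y for which both sides are defined.
Squaring the right side gives x + 2√(xy) + y, not x + y.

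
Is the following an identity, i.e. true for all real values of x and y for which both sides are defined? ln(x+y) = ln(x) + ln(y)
No, this is NOT an identity.

Claim: ln(x+y) = ln(x) + ln(y).
Test a specific point where both sides are defined: x = 2, y = 4.
LHS = ln(x+y) ≈ 1.7918
RHS = ln(x) + ln(y) ≈ 2.0794
Since 1.7918 ≠ 2.0794, the equation fails at this point, so it cannot hold for all real values of x and y for which both sides are defined.
ln(x) + ln(y) = ln(xy), not ln(x+y).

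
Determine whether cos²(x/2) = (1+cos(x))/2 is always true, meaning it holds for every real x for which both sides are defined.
Yes, this is an identity.

Claim: cos²(x/2) = (1+cos(x))/2.
Reasoning: Use cos(2θ) = 2cos²θ - 1 with θ = x/2: cos(x) = 2cos²(x/2) - 1. Solving for cos²(x/2) gives (1 + cos(x))/2.
So the two sides agree for every real x for which both sides are defined.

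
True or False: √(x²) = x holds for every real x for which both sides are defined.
False.

Claim: √(x²) = x.
Test a specific point where both sides are defined: x = -1.
LHS = √(x²) ≈ 1.0000
RHS = x ≈ -1.0000
Since 1.0000 ≠ -1.0000, the equation fails at this point, so it cannot hold for every real x for which both sides are defined.
√(x²) = |x|, which differs from x whenever x < 0 (both sides are defined for every real x).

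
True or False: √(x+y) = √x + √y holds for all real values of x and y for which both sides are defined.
Claim: √(x+y) = √x + √y.
Test a specific point where both sides are defined: x = 3, y = 2.
LHS = √(x+y) ≈ 2.2361
RHS = √x + √y ≈ 3.1463
Since 2.2361 ≠ 3.1463, the equation fails at this point, so it cannot hold for all real values of x and y for which both sides are defined.
Squaring the right side gives x + 2√(xy) + y, not x + y.

Conclusion: False.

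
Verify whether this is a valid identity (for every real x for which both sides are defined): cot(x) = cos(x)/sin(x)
Claim: cot(x) = cos(x)/sin(x).
Reasoning: cot(x) is defined as 1/tan(x) = 1/(sin(x)/cos(x)) = cos(x)/sin(x), wherever sin(x) ≠ 0.
So the two sides agree for every real x for which both sides are defined.

Conclusion: Yes, this is an identity.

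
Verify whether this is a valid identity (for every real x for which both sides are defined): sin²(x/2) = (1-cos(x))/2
Claim: sin²(x/2) = (1-cos(x))/2.
Reasoning: Use cos(2θ) = 1 - 2sin²θ with θ = x/2: cos(x) = 1 - 2sin²(x/2). Solving for sin²(x/2) gives (1 - cos(x))/2.
So the two sides agree for every real x for which both sides are defined.

Conclusion: Yes, this is an identity.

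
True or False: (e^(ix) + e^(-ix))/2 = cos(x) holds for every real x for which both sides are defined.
Claim: (e^(ix) + e^(-ix))/2 = cos(x).
Reasoning: By Euler's formula e^(ix) = cos(x) + i·sin(x) and e^(-ix) = cos(x) - i·sin(x). Adding cancels the sine terms: e^(ix) + e^(-ix) = 2cos(x); divide by 2.
So the two sides agree for every real x for which both sides are defined.

Conclusion: True.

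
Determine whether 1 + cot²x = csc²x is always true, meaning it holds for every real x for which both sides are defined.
Claim: 1 + cot²x = csc²x.
Reasoning: Start from sin²x + cos²x = 1 and divide every term by sin²x (allowed wherever cot x and csc x are defined): 1 + cot²x = 1/sin²x = csc²x.
So the two sides agree for every real x for which both sides are defined.

Conclusion: Yes, this is an identity.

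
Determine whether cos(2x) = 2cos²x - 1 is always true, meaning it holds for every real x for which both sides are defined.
Claim: cos(2x) = 2cos²x - 1.
Reasoning: cos(2x) = cos²x - sin²x. Replace sin²x by 1 - cos²x: cos²x - (1 - cos²x) = 2cos²x - 1.
So the two sides agree for every real x for which both sides are defined.

Conclusion: Yes, this is an identity.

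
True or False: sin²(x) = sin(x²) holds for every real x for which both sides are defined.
Claim: sin²(x) = sin(x²).
Test a specific point where both sides are defined: x = -π/6.
LHS = sin²(x) ≈ 0.2500
RHS = sin(x²) ≈ 0.2707
Since 0.2500 ≠ 0.2707, the equation fails at this point, so it cannot hold for every real x for which both sides are defined.
sin²(x) means (sin x)², squaring the output; sin(x²) squares the input. These are different functions.

Conclusion: False.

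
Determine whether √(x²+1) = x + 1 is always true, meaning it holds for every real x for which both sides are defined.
No, this is NOT an identity.

Claim: √(x²+1) = x + 1.
Test a specific point where both sides are defined: x = 3.
LHS = √(x²+1) ≈ 3.1623
RHS = x + 1 ≈ 4.0000
Since 3.1623 ≠ 4.0000, the equation fails at this point, so it cannot hold for every real x for which both sides are defined.
(x+1)² = x² + 2x + 1 ≠ x² + 1 unless x = 0.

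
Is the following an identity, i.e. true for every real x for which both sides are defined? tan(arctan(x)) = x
Claim: tan(arctan(x)) = x.
Reasoning: For every real x, arctan(x) is by definition the angle in (-π/2, π/2) whose tangent equals x. Taking the tangent of that angle returns x.
So the two sides agree for every real x for which both sides are defined.

Conclusion: Yes, this is an identity.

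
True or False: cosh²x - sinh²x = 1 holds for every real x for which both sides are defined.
True.

Claim: cosh²x - sinh²x = 1.
Reasoning: With cosh(x) = (e^x + e^-x)/2 and sinh(x) = (e^x - e^-x)/2: cosh²x = (e^(2x) + 2 + e^(-2x))/4 and sinh²x = (e^(2x) - 2 + e^(-2x))/4. Subtracting leaves 4/4 = 1.
So the two sides agree for every real x for which both sides are defined.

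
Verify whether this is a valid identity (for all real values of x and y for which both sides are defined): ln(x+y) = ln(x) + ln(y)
No, this is NOT an identity.

Claim: ln(x+y) = ln(x) + ln(y).
Test a specific point where both sides are defined: x = 3, y = 2.
LHS = ln(x+y) ≈ 1.6094
RHS = ln(x) + ln(y) ≈ 1.7918
Since 1.6094 ≠ 1.7918, the equation fails at this point, so it cannot hold for all real values of x and y for which both sides are defined.
ln(x) + ln(y) = ln(xy), not ln(x+y).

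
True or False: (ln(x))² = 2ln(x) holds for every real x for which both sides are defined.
False.

Claim: (ln(x))² = 2ln(x).
Test a specific point where both sides are defined: x = 2.
LHS = (ln(x))² ≈ 0.4805
RHS = 2ln(x) ≈ 1.3863
Since 0.4805 ≠ 1.3863, the equation fails at this point, so it cannot hold for every real x for which both sides are defined.
2ln(x) equals ln(x²), which is not the same as (ln x)².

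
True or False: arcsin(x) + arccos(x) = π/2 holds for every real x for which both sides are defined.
Claim: arcsin(x) + arccos(x) = π/2.
Reasoning: Both sides are defined for -1 ≤ x ≤ 1. Let θ = arcsin(x), so sin θ = x and θ ∈ [-π/2, π/2]. Then cos(π/2 - θ) = sin θ = x and π/2 - θ ∈ [0, π], which is exactly the range of arccos, so arccos(x) = π/2 - θ. Adding: arcsin(x) + arccos(x) = θ + (π/2 - θ) = π/2.
So the two sides agree for every real x for which both sides are defined.

Conclusion: True.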